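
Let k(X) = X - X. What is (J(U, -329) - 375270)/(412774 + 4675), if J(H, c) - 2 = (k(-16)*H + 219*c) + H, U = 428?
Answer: -446891/417449 ≈ -1.0705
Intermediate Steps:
k(X) = 0
J(H, c) = 2 + H + 219*c (J(H, c) = 2 + ((0*H + 219*c) + H) = 2 + ((0 + 219*c) + H) = 2 + (219*c + H) = 2 + (H + 219*c) = 2 + H + 219*c)
(J(U, -329) - 375270)/(412774 + 4675) = ((2 + 428 + 219*(-329)) - 375270)/(412774 + 4675) = ((2 + 428 - 72051) - 375270)/417449 = (-71621 - 375270)*(1/417449) = -446891*1/417449 = -446891/417449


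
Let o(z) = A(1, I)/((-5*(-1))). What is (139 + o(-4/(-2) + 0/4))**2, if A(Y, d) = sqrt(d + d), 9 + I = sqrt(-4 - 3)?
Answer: (695 + sqrt(2)*sqrt(-9 + I*sqrt(7)))**2/25 ≈ 19355.0 + 238.58*I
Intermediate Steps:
I = -9 + I*sqrt(7) (I = -9 + sqrt(-4 - 3) = -9 + sqrt(-7) = -9 + I*sqrt(7) ≈ -9.0 + 2.6458*I)
A(Y, d) = sqrt(2)*sqrt(d) (A(Y, d) = sqrt(2*d) = sqrt(2)*sqrt(d))
o(z) = sqrt(2)*sqrt(-9 + I*sqrt(7))/5 (o(z) = (sqrt(2)*sqrt(-9 + I*sqrt(7)))/((-5*(-1))) = (sqrt(2)*sqrt(-9 + I*sqrt(7)))/5 = (sqrt(2)*sqrt(-9 + I*sqrt(7)))*(1/5) = sqrt(2)*sqrt(-9 + I*sqrt(7))/5)
(139 + o(-4/(-2) + 0/4))**2 = (139 + sqrt(-18 + 2*I*sqrt(7))/5)**2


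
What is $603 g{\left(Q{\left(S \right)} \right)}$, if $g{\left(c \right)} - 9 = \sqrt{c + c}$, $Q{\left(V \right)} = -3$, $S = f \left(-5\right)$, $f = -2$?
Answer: $5427 + 603 i \sqrt{6} \approx 5427.0 + 1477.0 i$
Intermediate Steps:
$S = 10$ ($S = \left(-2\right) \left(-5\right) = 10$)
$g{\left(c \right)} = 9 + \sqrt{2} \sqrt{c}$ ($g{\left(c \right)} = 9 + \sqrt{c + c} = 9 + \sqrt{2 c} = 9 + \sqrt{2} \sqrt{c}$)
$603 g{\left(Q{\left(S \right)} \right)} = 603 \left(9 + \sqrt{2} \sqrt{-3}\right) = 603 \left(9 + \sqrt{2} i \sqrt{3}\right) = 603 \left(9 + i \sqrt{6}\right) = 5427 + 603 i \sqrt{6}$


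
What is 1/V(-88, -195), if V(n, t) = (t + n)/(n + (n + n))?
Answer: 264/283 ≈ 0.93286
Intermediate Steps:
V(n, t) = (n + t)/(3*n) (V(n, t) = (n + t)/(n + 2*n) = (n + t)/((3*n)) = (n + t)*(1/(3*n)) = (n + t)/(3*n))
1/V(-88, -195) = 1/((⅓)*(-88 - 195)/(-88)) = 1/((⅓)*(-1/88)*(-283)) = 1/(283/264) = 264/283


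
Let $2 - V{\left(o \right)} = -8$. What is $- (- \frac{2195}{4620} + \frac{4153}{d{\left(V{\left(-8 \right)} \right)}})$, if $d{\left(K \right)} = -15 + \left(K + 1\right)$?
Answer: $\frac{479891}{462} \approx 1038.7$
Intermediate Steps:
$V{\left(o \right)} = 10$ ($V{\left(o \right)} = 2 - -8 = 2 + 8 = 10$)
$d{\left(K \right)} = -14 + K$ ($d{\left(K \right)} = -15 + \left(1 + K\right) = -14 + K$)
$- (- \frac{2195}{4620} + \frac{4153}{d{\left(V{\left(-8 \right)} \right)}}) = - (- \frac{2195}{4620} + \frac{4153}{-14 + 10}) = - (\left(-2195\right) \frac{1}{4620} + \frac{4153}{-4}) = - (- \frac{439}{924} + 4153 \left(- \frac{1}{4}\right)) = - (- \frac{439}{924} - \frac{4153}{4}) = \left(-1\right) \left(- \frac{479891}{462}\right) = \frac{479891}{462}$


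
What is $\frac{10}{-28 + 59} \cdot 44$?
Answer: $\frac{440}{31} \approx 14.194$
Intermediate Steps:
$\frac{10}{-28 + 59} \cdot 44 = \frac{10}{31} \cdot 44 = \frac{440}{31}$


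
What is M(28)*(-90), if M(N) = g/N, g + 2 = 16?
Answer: -45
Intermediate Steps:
g = 14 (g = -2 + 16 = 14)
M(N) = 14/N
M(28)*(-90) = (14/28)*(-90) = (14*(1/28))*(-90) = (½)*(-90) = -45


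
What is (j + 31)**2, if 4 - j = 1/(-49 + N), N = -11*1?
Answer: 4414201/3600 ≈ 1226.2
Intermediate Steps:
N = -11
j = 241/60 (j = 4 - 1/(-49 - 11) = 4 - 1/(-60) = 4 - 1*(-1/60) = 4 + 1/60 = 241/60 ≈ 4.0167)
(j + 31)**2 = (241/60 + 31)**2 = (2101/60)**2 = 4414201/3600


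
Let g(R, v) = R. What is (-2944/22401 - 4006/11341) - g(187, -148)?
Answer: -47630427877/254049741 ≈ -187.48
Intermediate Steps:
(-2944/22401 - 4006/11341) - g(187, -148) = (-2944/22401 - 4006/11341) - 1*187 = (-2944*1/22401 - 4006*1/11341) - 187 = (-2944/22401 - 4006/11341) - 187 = -123126310/254049741 - 187 = -47630427877/254049741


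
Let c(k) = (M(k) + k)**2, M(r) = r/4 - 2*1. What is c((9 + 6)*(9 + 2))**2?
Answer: 445541565121/256 ≈ 1.7404e+9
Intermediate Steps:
M(r) = -2 + r/4 (M(r) = r*(1/4) - 2 = r/4 - 2 = -2 + r/4)
c(k) = (-2 + 5*k/4)**2 (c(k) = ((-2 + k/4) + k)**2 = (-2 + 5*k/4)**2)
c((9 + 6)*(9 + 2))**2 = ((-8 + 5*((9 + 6)*(9 + 2)))**2/16)**2 = ((-8 + 5*(15*11))**2/16)**2 = ((-8 + 5*165)**2/16)**2 = ((-8 + 825)**2/16)**2 = ((1/16)*817**2)**2 = ((1/16)*667489)**2 = (667489/16)**2 = 445541565121/256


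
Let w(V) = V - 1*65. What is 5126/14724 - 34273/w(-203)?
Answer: 126502355/986508 ≈ 128.23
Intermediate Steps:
w(V) = -65 + V (w(V) = V - 65 = -65 + V)
5126/14724 - 34273/w(-203) = 5126/14724 - 34273/(-65 - 203) = 5126*(1/14724) - 34273/(-268) = 2563/7362 - 34273*(-1/268) = 2563/7362 + 34273/268 = 126502355/986508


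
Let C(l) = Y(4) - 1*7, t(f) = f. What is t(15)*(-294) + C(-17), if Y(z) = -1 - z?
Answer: -4422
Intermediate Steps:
C(l) = -12 (C(l) = (-1 - 1*4) - 1*7 = (-1 - 4) - 7 = -5 - 7 = -12)
t(15)*(-294) + C(-17) = 15*(-294) - 12 = -4410 - 12 = -4422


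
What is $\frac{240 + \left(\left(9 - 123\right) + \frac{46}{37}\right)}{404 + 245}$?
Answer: $\frac{428}{2183} \approx 0.19606$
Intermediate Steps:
$\frac{240 + \left(\left(9 - 123\right) + \frac{46}{37}\right)}{404 + 245} = \frac{240 + \left(-114 + 46 \cdot \frac{1}{37}\right)}{649} = \left(240 + \left(-114 + \frac{46}{37}\right)\right) \frac{1}{649} = \left(240 - \frac{4172}{37}\right) \frac{1}{649} = \frac{4708}{37} \cdot \frac{1}{649} = \frac{428}{2183}$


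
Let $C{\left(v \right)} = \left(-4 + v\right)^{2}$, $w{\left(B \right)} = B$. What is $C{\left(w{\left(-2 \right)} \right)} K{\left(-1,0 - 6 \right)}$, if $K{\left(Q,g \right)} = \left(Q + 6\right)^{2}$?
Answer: $900$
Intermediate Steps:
$K{\left(Q,g \right)} = \left(6 + Q\right)^{2}$
$C{\left(w{\left(-2 \right)} \right)} K{\left(-1,0 - 6 \right)} = \left(-4 - 2\right)^{2} \left(6 - 1\right)^{2} = \left(-6\right)^{2} \cdot 5^{2} = 36 \cdot 25 = 900$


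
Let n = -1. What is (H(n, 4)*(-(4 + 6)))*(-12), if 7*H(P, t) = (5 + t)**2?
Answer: 9720/7 ≈ 1388.6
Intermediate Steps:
H(P, t) = (5 + t)**2/7
(H(n, 4)*(-(4 + 6)))*(-12) = (((5 + 4)**2/7)*(-(4 + 6)))*(-12) = (((1/7)*9**2)*(-1*10))*(-12) = (((1/7)*81)*(-10))*(-12) = ((81/7)*(-10))*(-12) = -810/7*(-12) = 9720/7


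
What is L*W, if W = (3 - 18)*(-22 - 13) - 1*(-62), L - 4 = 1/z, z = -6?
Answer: 13501/6 ≈ 2250.2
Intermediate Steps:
L = 23/6 (L = 4 + 1/(-6) = 4 - ⅙ = 23/6 ≈ 3.8333)
W = 587 (W = -15*(-35) + 62 = 525 + 62 = 587)
L*W = (23/6)*587 = 13501/6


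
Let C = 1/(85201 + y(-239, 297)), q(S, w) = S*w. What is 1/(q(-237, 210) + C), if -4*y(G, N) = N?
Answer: -340507/16947033386 ≈ -2.0092e-5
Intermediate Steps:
y(G, N) = -N/4
C = 4/340507 (C = 1/(85201 - 1/4*297) = 1/(85201 - 297/4) = 1/(340507/4) = 4/340507 ≈ 1.1747e-5)
1/(q(-237, 210) + C) = 1/(-237*210 + 4/340507) = 1/(-49770 + 4/340507) = 1/(-16947033386/340507) = -340507/16947033386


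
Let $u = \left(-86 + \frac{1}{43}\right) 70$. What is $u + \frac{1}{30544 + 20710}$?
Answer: $- \frac{13264022617}{2203922} \approx -6018.4$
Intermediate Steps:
$u = - \frac{258790}{43}$ ($u = \left(-86 + \frac{1}{43}\right) 70 = \left(- \frac{3697}{43}\right) 70 = - \frac{258790}{43} \approx -6018.4$)
$u + \frac{1}{30544 + 20710} = - \frac{258790}{43} + \frac{1}{30544 + 20710} = - \frac{258790}{43} + \frac{1}{51254} = - \frac{13264022617}{2203922}$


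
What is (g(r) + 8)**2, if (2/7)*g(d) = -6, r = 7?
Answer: 169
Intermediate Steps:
g(d) = -21 (g(d) = (7/2)*(-6) = -21)
(g(r) + 8)**2 = (-21 + 8)**2 = (-13)**2 = 169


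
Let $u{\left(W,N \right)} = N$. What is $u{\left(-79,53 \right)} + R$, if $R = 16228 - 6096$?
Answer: $10185$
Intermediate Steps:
$R = 10132$
$u{\left(-79,53 \right)} + R = 53 + 10132 = 10185$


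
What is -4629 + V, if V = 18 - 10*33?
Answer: -4941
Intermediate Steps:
V = -312 (V = 18 - 330 = -312)
-4629 + V = -4629 - 312 = -4941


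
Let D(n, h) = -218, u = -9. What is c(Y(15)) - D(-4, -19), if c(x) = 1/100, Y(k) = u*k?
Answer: 21801/100 ≈ 218.01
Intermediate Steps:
Y(k) = -9*k
c(x) = 1/100
c(Y(15)) - D(-4, -19) = 1/100 - 1*(-218) = 1/100 + 218 = 21801/100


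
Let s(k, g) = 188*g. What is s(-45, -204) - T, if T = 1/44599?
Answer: -1710460849/44599 ≈ -38352.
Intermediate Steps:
T = 1/44599 ≈ 2.2422e-5
s(-45, -204) - T = 188*(-204) - 1*1/44599 = -38352 - 1/44599 = -1710460849/44599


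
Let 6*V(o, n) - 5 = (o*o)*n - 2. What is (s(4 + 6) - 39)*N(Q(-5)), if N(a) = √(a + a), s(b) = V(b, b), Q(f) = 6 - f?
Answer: 769*√22/6 ≈ 601.16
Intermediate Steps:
V(o, n) = ½ + n*o²/6 (V(o, n) = ⅚ + ((o*o)*n - 2)/6 = ⅚ + (o²*n - 2)/6 = ⅚ + (n*o² - 2)/6 = ⅚ + (-2 + n*o²)/6 = ⅚ + (-⅓ + n*o²/6) = ½ + n*o²/6)
s(b) = ½ + b³/6 (s(b) = ½ + b*b²/6 = ½ + b³/6)
N(a) = √2*√a (N(a) = √(2*a) = √2*√a)
(s(4 + 6) - 39)*N(Q(-5)) = ((½ + (4 + 6)³/6) - 39)*(√2*√(6 - 1*(-5))) = ((½ + (⅙)*10³) - 39)*(√2*√(6 + 5)) = ((½ + (⅙)*1000) - 39)*(√2*√11) = ((½ + 500/3) - 39)*√22 = (1003/6 - 39)*√22 = 769*√22/6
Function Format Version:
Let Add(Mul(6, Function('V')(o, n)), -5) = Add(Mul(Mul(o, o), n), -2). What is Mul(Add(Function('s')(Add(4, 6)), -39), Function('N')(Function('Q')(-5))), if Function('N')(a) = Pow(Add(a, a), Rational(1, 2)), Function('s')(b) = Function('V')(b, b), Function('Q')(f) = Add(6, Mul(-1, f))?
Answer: Mul(Rational(769, 6), Pow(22, Rational(1, 2))) ≈ 601.16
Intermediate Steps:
Function('V')(o, n) = Add(Rational(1, 2), Mul(Rational(1, 6), n, Pow(o, 2))) (Function('V')(o, n) = Add(Rational(5, 6), Mul(Rational(1, 6), Add(Mul(Mul(o, o), n), -2))) = Add(Rational(5, 6), Mul(Rational(1, 6), Add(Mul(Pow(o, 2), n), -2))) = Add(Rational(5, 6), Mul(Rational(1, 6), Add(Mul(n, Pow(o, 2)), -2))) = Add(Rational(5, 6), Mul(Rational(1, 6), Add(-2, Mul(n, Pow(o, 2))))) = Add(Rational(5, 6), Add(Rational(-1, 3), Mul(Rational(1, 6), n, Pow(o, 2)))) = Add(Rational(1, 2), Mul(Rational(1, 6), n, Pow(o, 2))))
Function('s')(b) = Add(Rational(1, 2), Mul(Rational(1, 6), Pow(b, 3))) (Function('s')(b) = Add(Rational(1, 2), Mul(Rational(1, 6), b, Pow(b, 2))) = Add(Rational(1, 2), Mul(Rational(1, 6), Pow(b, 3))))
Function('N')(a) = Mul(Pow(2, Rational(1, 2)), Pow(a, Rational(1, 2))) (Function('N')(a) = Pow(Mul(2, a), Rational(1, 2)) = Mul(Pow(2, Rational(1, 2)), Pow(a, Rational(1, 2))))
Mul(Add(Function('s')(Add(4, 6)), -39), Function('N')(Function('Q')(-5))) = Mul(Add(Add(Rational(1, 2), Mul(Rational(1, 6), Pow(Add(4, 6), 3))), -39), Mul(Pow(2, Rational(1, 2)), Pow(Add(6, Mul(-1, -5)), Rational(1, 2)))) = Mul(Add(Add(Rational(1, 2), Mul(Rational(1, 6), Pow(10, 3))), -39), Mul(Pow(2, Rational(1, 2)), Pow(Add(6, 5), Rational(1, 2)))) = Mul(Add(Add(Rational(1, 2), Mul(Rational(1, 6), 1000)), -39), Mul(Pow(2, Rational(1, 2)), Pow(11, Rational(1, 2)))) = Mul(Add(Add(Rational(1, 2), Rational(500, 3)), -39), Pow(22, Rational(1, 2))) = Mul(Add(Rational(1003, 6), -39), Pow(22, Rational(1, 2))) = Mul(Rational(769, 6), Pow(22, Rational(1, 2)))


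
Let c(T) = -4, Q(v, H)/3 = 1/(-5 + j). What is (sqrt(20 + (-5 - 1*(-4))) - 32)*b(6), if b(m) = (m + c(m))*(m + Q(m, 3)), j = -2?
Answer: -2496/7 + 78*sqrt(19)/7 ≈ -308.00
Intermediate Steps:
Q(v, H) = -3/7 (Q(v, H) = 3/(-5 - 2) = 3/(-7) = 3*(-1/7) = -3/7)
b(m) = (-4 + m)*(-3/7 + m) (b(m) = (m - 4)*(m - 3/7) = (-4 + m)*(-3/7 + m))
(sqrt(20 + (-5 - 1*(-4))) - 32)*b(6) = (sqrt(20 + (-5 - 1*(-4))) - 32)*(12/7 + 6**2 - 31/7*6) = (sqrt(20 + (-5 + 4)) - 32)*(12/7 + 36 - 186/7) = (sqrt(20 - 1) - 32)*(78/7) = (sqrt(19) - 32)*(78/7) = (-32 + sqrt(19))*(78/7) = -2496/7 + 78*sqrt(19)/7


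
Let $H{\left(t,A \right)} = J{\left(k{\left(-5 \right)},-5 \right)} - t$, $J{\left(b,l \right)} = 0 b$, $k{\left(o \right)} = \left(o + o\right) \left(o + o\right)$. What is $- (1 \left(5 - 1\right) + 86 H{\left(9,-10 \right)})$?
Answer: $770$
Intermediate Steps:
$k{\left(o \right)} = 4 o^{2}$ ($k{\left(o \right)} = 2 o 2 o = 4 o^{2}$)
$J{\left(b,l \right)} = 0$
$H{\left(t,A \right)} = - t$ ($H{\left(t,A \right)} = 0 - t = - t$)
$- (1 \left(5 - 1\right) + 86 H{\left(9,-10 \right)}) = - (1 \left(5 - 1\right) + 86 \left(\left(-1\right) 9\right)) = - (1 \cdot 4 + 86 \left(-9\right)) = - (4 - 774) = \left(-1\right) \left(-770\right) = 770$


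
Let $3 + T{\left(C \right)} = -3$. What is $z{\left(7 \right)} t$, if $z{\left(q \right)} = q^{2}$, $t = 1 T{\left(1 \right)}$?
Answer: $-294$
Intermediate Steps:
$T{\left(C \right)} = -6$ ($T{\left(C \right)} = -3 - 3 = -6$)
$t = -6$ ($t = 1 \left(-6\right) = -6$)
$z{\left(7 \right)} t = 7^{2} \left(-6\right) = 49 \left(-6\right) = -294$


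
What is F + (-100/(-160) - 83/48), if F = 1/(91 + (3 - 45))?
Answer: -2549/2352 ≈ -1.0838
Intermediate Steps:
F = 1/49 (F = 1/(91 - 42) = 1/49 ≈ 0.020408)
F + (-100/(-160) - 83/48) = 1/49 + (-100/(-160) - 83/48) = 1/49 + (-100*(-1/160) - 83*1/48) = 1/49 + (5/8 - 83/48) = 1/49 - 53/48 = -2549/2352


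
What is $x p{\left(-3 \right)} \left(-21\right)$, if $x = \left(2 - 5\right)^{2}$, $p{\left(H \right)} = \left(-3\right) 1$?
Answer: $567$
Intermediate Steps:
$p{\left(H \right)} = -3$
$x = 9$ ($x = \left(-3\right)^{2} = 9$)
$x p{\left(-3 \right)} \left(-21\right) = 9 \left(-3\right) \left(-21\right) = \left(-27\right) \left(-21\right) = 567$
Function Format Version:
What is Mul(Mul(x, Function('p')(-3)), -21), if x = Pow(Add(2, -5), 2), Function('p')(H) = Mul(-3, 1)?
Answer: 567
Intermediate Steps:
Function('p')(H) = -3
x = 9 (x = Pow(-3, 2) = 9)
Mul(Mul(x, Function('p')(-3)), -21) = Mul(Mul(9, -3), -21) = Mul(-27, -21) = 567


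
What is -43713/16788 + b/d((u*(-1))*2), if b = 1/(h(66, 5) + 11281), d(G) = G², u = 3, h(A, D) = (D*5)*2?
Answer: -742967305/285337242 ≈ -2.6038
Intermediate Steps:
h(A, D) = 10*D (h(A, D) = (5*D)*2 = 10*D)
b = 1/11331 (b = 1/(10*5 + 11281) = 1/(50 + 11281) = 1/11331 ≈ 8.8253e-5)
-43713/16788 + b/d((u*(-1))*2) = -43713/16788 + 1/(11331*(((3*(-1))*2)²)) = -43713*1/16788 + 1/(11331*((-3*2)²)) = -14571/5596 + 1/(11331*((-6)²)) = -14571/5596 + (1/11331)/36 = -14571/5596 + (1/11331)*(1/36) = -14571/5596 + 1/407916 = -742967305/285337242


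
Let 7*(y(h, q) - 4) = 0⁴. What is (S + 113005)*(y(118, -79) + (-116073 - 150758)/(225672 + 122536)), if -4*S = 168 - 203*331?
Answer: 584445189045/1392832 ≈ 4.1961e+5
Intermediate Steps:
y(h, q) = 4 (y(h, q) = 4 + (⅐)*0⁴ = 4 + (⅐)*0 = 4 + 0 = 4)
S = 67025/4 (S = -(168 - 203*331)/4 = -(168 - 67193)/4 = -¼*(-67025) = 67025/4 ≈ 16756.)
(S + 113005)*(y(118, -79) + (-116073 - 150758)/(225672 + 122536)) = (67025/4 + 113005)*(4 + (-116073 - 150758)/(225672 + 122536)) = 519045*(4 - 266831/348208)/4 = (519045/4)*(1126001/348208) = 584445189045/1392832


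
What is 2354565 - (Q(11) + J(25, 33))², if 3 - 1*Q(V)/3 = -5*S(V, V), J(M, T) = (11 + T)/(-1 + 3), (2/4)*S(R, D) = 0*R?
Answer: 2353604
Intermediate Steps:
S(R, D) = 0 (S(R, D) = 2*(0*R) = 2*0 = 0)
J(M, T) = 11/2 + T/2 (J(M, T) = (11 + T)/2 = (11 + T)*(½) = 11/2 + T/2)
Q(V) = 9 (Q(V) = 9 - (-15)*0 = 9 - 3*0 = 9 + 0 = 9)
2354565 - (Q(11) + J(25, 33))² = 2354565 - (9 + (11/2 + (½)*33))² = 2354565 - (9 + (11/2 + 33/2))² = 2354565 - (9 + 22)² = 2354565 - 1*31² = 2354565 - 1*961 = 2354565 - 961 = 2353604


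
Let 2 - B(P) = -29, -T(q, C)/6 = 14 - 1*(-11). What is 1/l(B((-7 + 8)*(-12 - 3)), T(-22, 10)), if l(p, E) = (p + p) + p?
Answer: 1/93 ≈ 0.010753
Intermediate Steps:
T(q, C) = -150 (T(q, C) = -6*(14 - 1*(-11)) = -6*(14 + 11) = -6*25 = -150)
B(P) = 31 (B(P) = 2 - 1*(-29) = 2 + 29 = 31)
l(p, E) = 3*p (l(p, E) = 2*p + p = 3*p)
1/l(B((-7 + 8)*(-12 - 3)), T(-22, 10)) = 1/(3*31) = 1/93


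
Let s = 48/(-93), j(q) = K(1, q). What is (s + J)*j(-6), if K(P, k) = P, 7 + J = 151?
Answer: 4448/31 ≈ 143.48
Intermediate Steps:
J = 144 (J = -7 + 151 = 144)
j(q) = 1
s = -16/31 (s = 48*(-1/93) = -16/31 ≈ -0.51613)
(s + J)*j(-6) = (-16/31 + 144)*1 = (4448/31)*1 = 4448/31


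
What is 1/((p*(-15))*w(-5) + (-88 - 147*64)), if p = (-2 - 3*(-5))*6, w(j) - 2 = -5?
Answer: -1/5986 ≈ -0.00016706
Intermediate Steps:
w(j) = -3 (w(j) = 2 - 5 = -3)
p = 78 (p = (-2 + 15)*6 = 13*6 = 78)
1/((p*(-15))*w(-5) + (-88 - 147*64)) = 1/((78*(-15))*(-3) + (-88 - 147*64)) = 1/(-1170*(-3) + (-88 - 9408)) = 1/(3510 - 9496) = 1/(-5986) = -1/5986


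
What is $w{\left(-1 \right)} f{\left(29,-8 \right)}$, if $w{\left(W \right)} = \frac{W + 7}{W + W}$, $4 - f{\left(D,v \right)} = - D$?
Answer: $-99$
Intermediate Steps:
$f{\left(D,v \right)} = 4 + D$ ($f{\left(D,v \right)} = 4 - - D = 4 + D$)
$w{\left(W \right)} = \frac{7 + W}{2 W}$
$w{\left(-1 \right)} f{\left(29,-8 \right)} = \frac{7 - 1}{2 \left(-1\right)} \left(4 + 29\right) = \frac{1}{2} \left(-1\right) 6 \cdot 33 = \left(-3\right) 33 = -99$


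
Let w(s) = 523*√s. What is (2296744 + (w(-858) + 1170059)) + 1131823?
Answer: 4598626 + 523*I*√858 ≈ 4.5986e+6 + 15320.0*I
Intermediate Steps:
(2296744 + (w(-858) + 1170059)) + 1131823 = (2296744 + (523*√(-858) + 1170059)) + 1131823 = (2296744 + (523*(I*√858) + 1170059)) + 1131823 = (2296744 + (523*I*√858 + 1170059)) + 1131823 = (2296744 + (1170059 + 523*I*√858)) + 1131823 = (3466803 + 523*I*√858) + 1131823 = 4598626 + 523*I*√858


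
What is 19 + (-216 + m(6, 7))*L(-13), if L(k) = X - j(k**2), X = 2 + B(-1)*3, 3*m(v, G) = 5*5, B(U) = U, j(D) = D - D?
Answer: 680/3 ≈ 226.67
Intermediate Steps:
j(D) = 0
m(v, G) = 25/3 (m(v, G) = (5*5)/3 = (1/3)*25 = 25/3)
X = -1 (X = 2 - 1*3 = 2 - 3 = -1)
L(k) = -1 (L(k) = -1 - 1*0 = -1 + 0 = -1)
19 + (-216 + m(6, 7))*L(-13) = 19 + (-216 + 25/3)*(-1) = 19 - 623/3*(-1) = 19 + 623/3 = 680/3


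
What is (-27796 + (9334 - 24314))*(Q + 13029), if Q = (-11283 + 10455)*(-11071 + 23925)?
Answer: 454712430408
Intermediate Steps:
Q = -10643112 (Q = -828*12854 = -10643112)
(-27796 + (9334 - 24314))*(Q + 13029) = (-27796 + (9334 - 24314))*(-10643112 + 13029) = (-27796 - 14980)*(-10630083) = -42776*(-10630083) = 454712430408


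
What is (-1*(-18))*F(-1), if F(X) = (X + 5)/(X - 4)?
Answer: -72/5 ≈ -14.400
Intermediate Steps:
F(X) = (5 + X)/(-4 + X)
(-1*(-18))*F(-1) = (-1*(-18))*((5 - 1)/(-4 - 1)) = 18*(4/(-5)) = 18*(-⅕*4) = 18*(-⅘) = -72/5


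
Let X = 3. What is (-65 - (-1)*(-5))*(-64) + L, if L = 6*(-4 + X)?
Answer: 4474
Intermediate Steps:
L = -6 (L = 6*(-4 + 3) = 6*(-1) = -6)
(-65 - (-1)*(-5))*(-64) + L = (-65 - (-1)*(-5))*(-64) - 6 = (-65 - 1*5)*(-64) - 6 = (-65 - 5)*(-64) - 6 = -70*(-64) - 6 = 4480 - 6 = 4474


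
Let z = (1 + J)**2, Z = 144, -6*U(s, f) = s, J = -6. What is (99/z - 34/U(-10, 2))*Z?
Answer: -59184/25 ≈ -2367.4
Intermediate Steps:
U(s, f) = -s/6
z = 25 (z = (1 - 6)**2 = (-5)**2 = 25)
(99/z - 34/U(-10, 2))*Z = (99/25 - 34/((-1/6*(-10))))*144 = (99*(1/25) - 34/5/3)*144 = (99/25 - 34*3/5)*144 = (99/25 - 102/5)*144 = -411/25*144 = -59184/25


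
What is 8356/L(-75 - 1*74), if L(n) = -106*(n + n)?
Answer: 2089/7897 ≈ 0.26453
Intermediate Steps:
L(n) = -212*n
8356/L(-75 - 1*74) = 8356/((-212*(-75 - 1*74))) = 8356/((-212*(-75 - 74))) = 8356/((-212*(-149))) = 8356/31588 = 8356*(1/31588) = 2089/7897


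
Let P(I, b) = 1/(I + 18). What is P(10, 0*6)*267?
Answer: 267/28 ≈ 9.5357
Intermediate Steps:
P(I, b) = 1/(18 + I)
P(10, 0*6)*267 = 267/(18 + 10) = 267/28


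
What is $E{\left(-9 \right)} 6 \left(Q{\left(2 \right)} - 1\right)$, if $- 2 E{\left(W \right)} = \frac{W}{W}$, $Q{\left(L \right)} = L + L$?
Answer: $-9$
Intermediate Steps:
$Q{\left(L \right)} = 2 L$
$E{\left(W \right)} = - \frac{1}{2}$ ($E{\left(W \right)} = - \frac{W \frac{1}{W}}{2} = \left(- \frac{1}{2}\right) 1 = - \frac{1}{2}$)
$E{\left(-9 \right)} 6 \left(Q{\left(2 \right)} - 1\right) = - \frac{6 \left(2 \cdot 2 - 1\right)}{2} = - \frac{6 \left(4 - 1\right)}{2} = - \frac{6 \cdot 3}{2} = \left(- \frac{1}{2}\right) 18 = -9$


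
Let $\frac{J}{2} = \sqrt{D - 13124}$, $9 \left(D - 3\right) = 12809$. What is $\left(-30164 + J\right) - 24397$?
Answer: $-54561 + \frac{16 i \sqrt{1645}}{3} \approx -54561.0 + 216.31 i$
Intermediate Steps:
$D = \frac{12836}{9}$ ($D = 3 + \frac{1}{9} \cdot 12809 = 3 + \frac{12809}{9} = \frac{12836}{9} \approx 1426.2$)
$J = \frac{16 i \sqrt{1645}}{3}$ ($J = 2 \sqrt{\frac{12836}{9} - 13124} = 2 \sqrt{- \frac{105280}{9}} = 2 \frac{8 i \sqrt{1645}}{3} = \frac{16 i \sqrt{1645}}{3} \approx 216.31 i$)
$\left(-30164 + J\right) - 24397 = \left(-30164 + \frac{16 i \sqrt{1645}}{3}\right) - 24397 = -54561 + \frac{16 i \sqrt{1645}}{3}$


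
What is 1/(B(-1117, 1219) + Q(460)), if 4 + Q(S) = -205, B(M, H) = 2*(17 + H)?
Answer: 1/2263 ≈ 0.00044189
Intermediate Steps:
B(M, H) = 34 + 2*H
Q(S) = -209 (Q(S) = -4 - 205 = -209)
1/(B(-1117, 1219) + Q(460)) = 1/((34 + 2*1219) - 209) = 1/((34 + 2438) - 209) = 1/(2472 - 209) = 1/2263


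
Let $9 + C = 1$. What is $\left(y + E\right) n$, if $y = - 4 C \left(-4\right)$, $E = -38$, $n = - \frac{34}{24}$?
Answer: $\frac{1411}{6} \approx 235.17$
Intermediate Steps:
$C = -8$ ($C = -9 + 1 = -8$)
$n = - \frac{17}{12}$ ($n = \left(-34\right) \frac{1}{24} = - \frac{17}{12} \approx -1.4167$)
$y = -128$ ($y = \left(-4\right) \left(-8\right) \left(-4\right) = 32 \left(-4\right) = -128$)
$\left(y + E\right) n = \left(-128 - 38\right) \left(- \frac{17}{12}\right) = \left(-166\right) \left(- \frac{17}{12}\right) = \frac{1411}{6}$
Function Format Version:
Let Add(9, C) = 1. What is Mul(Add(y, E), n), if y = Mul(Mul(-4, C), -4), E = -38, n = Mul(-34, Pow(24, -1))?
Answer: Rational(1411, 6) ≈ 235.17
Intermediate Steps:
C = -8 (C = Add(-9, 1) = -8)
n = Rational(-17, 12) (n = Mul(-34, Rational(1, 24)) = Rational(-17, 12) ≈ -1.4167)
y = -128 (y = Mul(Mul(-4, -8), -4) = Mul(32, -4) = -128)
Mul(Add(y, E), n) = Mul(Add(-128, -38), Rational(-17, 12)) = Mul(-166, Rational(-17, 12)) = Rational(1411, 6)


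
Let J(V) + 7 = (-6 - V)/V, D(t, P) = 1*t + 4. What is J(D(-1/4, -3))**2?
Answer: 2304/25 ≈ 92.160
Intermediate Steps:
D(t, P) = 4 + t (D(t, P) = t + 4 = 4 + t)
J(V) = -7 + (-6 - V)/V
J(D(-1/4, -3))**2 = (-8 - 6/(4 - 1/4))**2 = (-8 - 6/15/4)**2 = (-8 - 6*4/15)**2 = (-8 - 8/5)**2 = (-48/5)**2 = 2304/25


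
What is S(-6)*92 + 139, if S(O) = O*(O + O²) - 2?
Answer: -16605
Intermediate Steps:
S(O) = -2 + O*(O + O²)
S(-6)*92 + 139 = (-2 + (-6)² + (-6)³)*92 + 139 = (-2 + 36 - 216)*92 + 139 = -182*92 + 139 = -16744 + 139 = -16605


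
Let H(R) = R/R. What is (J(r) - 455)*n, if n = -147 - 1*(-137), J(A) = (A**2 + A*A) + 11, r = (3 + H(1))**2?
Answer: -680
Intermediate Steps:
H(R) = 1
r = 16 (r = (3 + 1)**2 = 4**2 = 16)
J(A) = 11 + 2*A**2 (J(A) = (A**2 + A**2) + 11 = 2*A**2 + 11 = 11 + 2*A**2)
n = -10 (n = -147 + 137 = -10)
(J(r) - 455)*n = ((11 + 2*16**2) - 455)*(-10) = ((11 + 2*256) - 455)*(-10) = ((11 + 512) - 455)*(-10) = (523 - 455)*(-10) = 68*(-10) = -680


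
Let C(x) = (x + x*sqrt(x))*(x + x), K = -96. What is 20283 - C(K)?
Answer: 1851 - 73728*I*sqrt(6) ≈ 1851.0 - 1.806e+5*I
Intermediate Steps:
C(x) = 2*x*(x + x**(3/2)) (C(x) = (x + x**(3/2))*(2*x) = 2*x*(x + x**(3/2)))
20283 - C(K) = 20283 - (2*(-96)**2 + 2*(-96)**(5/2)) = 20283 - (2*9216 + 2*(36864*I*sqrt(6))) = 20283 - (18432 + 73728*I*sqrt(6)) = 20283 + (-18432 - 73728*I*sqrt(6)) = 1851 - 73728*I*sqrt(6)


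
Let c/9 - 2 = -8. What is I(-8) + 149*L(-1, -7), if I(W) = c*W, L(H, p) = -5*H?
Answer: 1177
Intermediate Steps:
c = -54 (c = 18 + 9*(-8) = 18 - 72 = -54)
I(W) = -54*W
I(-8) + 149*L(-1, -7) = -54*(-8) + 149*(-5*(-1)) = 432 + 149*5 = 432 + 745 = 1177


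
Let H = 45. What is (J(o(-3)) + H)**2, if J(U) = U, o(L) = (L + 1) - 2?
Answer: 1681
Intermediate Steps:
o(L) = -1 + L (o(L) = (1 + L) - 2 = -1 + L)
(J(o(-3)) + H)**2 = ((-1 - 3) + 45)**2 = (-4 + 45)**2 = 41**2 = 1681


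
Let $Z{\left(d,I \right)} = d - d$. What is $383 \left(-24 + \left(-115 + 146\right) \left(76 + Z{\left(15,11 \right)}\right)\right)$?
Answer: $893156$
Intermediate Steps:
$Z{\left(d,I \right)} = 0$
$383 \left(-24 + \left(-115 + 146\right) \left(76 + Z{\left(15,11 \right)}\right)\right) = 383 \left(-24 + \left(-115 + 146\right) \left(76 + 0\right)\right) = 383 \left(-24 + 31 \cdot 76\right) = 383 \left(-24 + 2356\right) = 383 \cdot 2332 = 893156$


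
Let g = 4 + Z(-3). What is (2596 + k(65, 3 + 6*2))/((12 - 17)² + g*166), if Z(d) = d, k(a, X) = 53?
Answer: 2649/191 ≈ 13.869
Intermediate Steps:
g = 1 (g = 4 - 3 = 1)
(2596 + k(65, 3 + 6*2))/((12 - 17)² + g*166) = (2596 + 53)/((12 - 17)² + 1*166) = 2649/((-5)² + 166) = 2649/(25 + 166) = 2649/191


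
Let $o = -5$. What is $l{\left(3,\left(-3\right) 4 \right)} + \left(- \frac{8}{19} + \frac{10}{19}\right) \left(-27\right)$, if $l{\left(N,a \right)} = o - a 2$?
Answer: $\frac{307}{19} \approx 16.158$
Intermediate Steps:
$l{\left(N,a \right)} = -5 - 2 a$ ($l{\left(N,a \right)} = -5 - a 2 = -5 - 2 a$)
$l{\left(3,\left(-3\right) 4 \right)} + \left(- \frac{8}{19} + \frac{10}{19}\right) \left(-27\right) = \left(-5 - 2 \left(\left(-3\right) 4\right)\right) + \left(- \frac{8}{19} + \frac{10}{19}\right) \left(-27\right) = \left(-5 - -24\right) + \left(\left(-8\right) \frac{1}{19} + 10 \cdot \frac{1}{19}\right) \left(-27\right) = \left(-5 + 24\right) + \left(- \frac{8}{19} + \frac{10}{19}\right) \left(-27\right) = 19 + \frac{2}{19} \left(-27\right) = 19 - \frac{54}{19} = \frac{307}{19}$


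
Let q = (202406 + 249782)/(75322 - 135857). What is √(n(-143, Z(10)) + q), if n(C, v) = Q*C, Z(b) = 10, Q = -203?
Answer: √106348997424945/60535 ≈ 170.36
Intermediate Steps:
n(C, v) = -203*C
q = -452188/60535 (q = 452188/(-60535) = 452188*(-1/60535) = -452188/60535 ≈ -7.4699)
√(n(-143, Z(10)) + q) = √(-203*(-143) - 452188/60535) = √(29029 - 452188/60535) = √(1756818327/60535) = √106348997424945/60535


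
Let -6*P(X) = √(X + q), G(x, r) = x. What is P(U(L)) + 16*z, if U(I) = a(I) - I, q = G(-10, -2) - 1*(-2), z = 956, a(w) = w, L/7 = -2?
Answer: 15296 - I*√2/3 ≈ 15296.0 - 0.4714*I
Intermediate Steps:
L = -14 (L = 7*(-2) = -14)
q = -8 (q = -10 - 1*(-2) = -10 + 2 = -8)
U(I) = 0 (U(I) = I - I = 0)
P(X) = -√(-8 + X)/6 (P(X) = -√(X - 8)/6 = -√(-8 + X)/6)
P(U(L)) + 16*z = -√(-8 + 0)/6 + 16*956 = -I*√2/3 + 15296 = 15296 - I*√2/3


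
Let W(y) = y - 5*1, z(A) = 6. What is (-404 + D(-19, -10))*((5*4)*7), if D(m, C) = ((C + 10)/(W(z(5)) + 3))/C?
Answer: -56560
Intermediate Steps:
W(y) = -5 + y (W(y) = y - 5 = -5 + y)
D(m, C) = (5/2 + C/4)/C (D(m, C) = ((C + 10)/((-5 + 6) + 3))/C = ((10 + C)/(1 + 3))/C = ((10 + C)/4)/C = ((10 + C)*(¼))/C = (5/2 + C/4)/C)
(-404 + D(-19, -10))*((5*4)*7) = (-404 + (¼)*(10 - 10)/(-10))*((5*4)*7) = (-404 + (¼)*(-⅒)*0)*(20*7) = (-404 + 0)*140 = -404*140 = -56560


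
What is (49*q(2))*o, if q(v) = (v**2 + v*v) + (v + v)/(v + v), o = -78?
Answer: -34398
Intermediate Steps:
q(v) = 1 + 2*v**2 (q(v) = (v**2 + v**2) + (2*v)/((2*v)) = 2*v**2 + (2*v)*(1/(2*v)) = 2*v**2 + 1 = 1 + 2*v**2)
(49*q(2))*o = (49*(1 + 2*2**2))*(-78) = (49*(1 + 2*4))*(-78) = (49*(1 + 8))*(-78) = (49*9)*(-78) = 441*(-78) = -34398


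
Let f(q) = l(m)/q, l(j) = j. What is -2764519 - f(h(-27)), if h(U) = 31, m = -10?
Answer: -85700079/31 ≈ -2.7645e+6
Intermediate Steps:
f(q) = -10/q
-2764519 - f(h(-27)) = -2764519 - (-10)/31 = -2764519 - 1*(-10/31) = -2764519 + 10/31 = -85700079/31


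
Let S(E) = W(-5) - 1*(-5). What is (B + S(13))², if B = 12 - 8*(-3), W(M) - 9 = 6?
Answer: 3136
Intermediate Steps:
W(M) = 15 (W(M) = 9 + 6 = 15)
S(E) = 20 (S(E) = 15 - 1*(-5) = 15 + 5 = 20)
B = 36 (B = 12 + 24 = 36)
(B + S(13))² = (36 + 20)² = 56² = 3136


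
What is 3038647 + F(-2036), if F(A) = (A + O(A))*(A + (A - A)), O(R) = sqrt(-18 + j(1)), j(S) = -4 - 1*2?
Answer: 7183943 - 4072*I*sqrt(6) ≈ 7.1839e+6 - 9974.3*I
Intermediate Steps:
j(S) = -6 (j(S) = -4 - 2 = -6)
O(R) = 2*I*sqrt(6) (O(R) = sqrt(-18 - 6) = sqrt(-24) = 2*I*sqrt(6))
F(A) = A*(A + 2*I*sqrt(6)) (F(A) = (A + 2*I*sqrt(6))*(A + (A - A)) = (A + 2*I*sqrt(6))*(A + 0) = (A + 2*I*sqrt(6))*A = A*(A + 2*I*sqrt(6)))
3038647 + F(-2036) = 3038647 - 2036*(-2036 + 2*I*sqrt(6)) = 3038647 + (4145296 - 4072*I*sqrt(6)) = 7183943 - 4072*I*sqrt(6)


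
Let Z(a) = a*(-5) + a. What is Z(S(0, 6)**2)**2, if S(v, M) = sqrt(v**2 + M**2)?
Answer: 20736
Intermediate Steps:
S(v, M) = sqrt(M**2 + v**2)
Z(a) = -4*a (Z(a) = -5*a + a = -4*a)
Z(S(0, 6)**2)**2 = (-4*(sqrt(6**2 + 0**2))**2)**2 = (-4*(sqrt(36 + 0))**2)**2 = (-4*(sqrt(36))**2)**2 = (-4*6**2)**2 = (-4*36)**2 = (-144)**2 = 20736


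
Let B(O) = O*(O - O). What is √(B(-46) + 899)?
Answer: √899 ≈ 29.983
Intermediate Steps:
B(O) = 0 (B(O) = O*0 = 0)
√(B(-46) + 899) = √(0 + 899) = √899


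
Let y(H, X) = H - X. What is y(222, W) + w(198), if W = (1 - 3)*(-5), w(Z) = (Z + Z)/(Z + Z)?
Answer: 213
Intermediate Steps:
w(Z) = 1 (w(Z) = (2*Z)/((2*Z)) = (2*Z)*(1/(2*Z)) = 1)
W = 10 (W = -2*(-5) = 10)
y(222, W) + w(198) = (222 - 1*10) + 1 = (222 - 10) + 1 = 212 + 1 = 213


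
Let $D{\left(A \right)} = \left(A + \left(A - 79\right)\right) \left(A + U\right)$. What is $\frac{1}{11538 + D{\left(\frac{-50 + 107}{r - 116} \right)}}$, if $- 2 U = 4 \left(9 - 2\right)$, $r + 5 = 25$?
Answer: $\frac{512}{6506617} \approx 7.8689 \cdot 10^{-5}$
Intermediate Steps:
$r = 20$ ($r = -5 + 25 = 20$)
$U = -14$ ($U = - \frac{4 \left(9 - 2\right)}{2} = - \frac{4 \cdot 7}{2} = \left(- \frac{1}{2}\right) 28 = -14$)
$D{\left(A \right)} = \left(-79 + 2 A\right) \left(-14 + A\right)$ ($D{\left(A \right)} = \left(A + \left(A - 79\right)\right) \left(A - 14\right) = \left(A + \left(-79 + A\right)\right) \left(-14 + A\right) = \left(-79 + 2 A\right) \left(-14 + A\right)$)
$\frac{1}{11538 + D{\left(\frac{-50 + 107}{r - 116} \right)}} = \frac{1}{11538 + \left(1106 - 107 \frac{-50 + 107}{20 - 116} + 2 \left(\frac{-50 + 107}{20 - 116}\right)^{2}\right)} = \frac{1}{11538 + \left(1106 - 107 \frac{57}{-96} + 2 \left(\frac{57}{-96}\right)^{2}\right)} = \frac{1}{11538 + \left(1106 - 107 \cdot 57 \left(- \frac{1}{96}\right) + 2 \left(57 \left(- \frac{1}{96}\right)\right)^{2}\right)} = \frac{1}{11538 + \left(1106 - - \frac{2033}{32} + 2 \left(- \frac{19}{32}\right)^{2}\right)} = \frac{1}{11538 + \left(1106 + \frac{2033}{32} + 2 \cdot \frac{361}{1024}\right)} = \frac{1}{11538 + \left(1106 + \frac{2033}{32} + \frac{361}{512}\right)} = \frac{1}{11538 + \frac{599161}{512}} = \frac{1}{\frac{6506617}{512}} = \frac{512}{6506617}$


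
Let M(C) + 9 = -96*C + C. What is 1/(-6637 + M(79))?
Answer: -1/14151 ≈ -7.0666e-5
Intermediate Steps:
M(C) = -9 - 95*C (M(C) = -9 + (-96*C + C) = -9 - 95*C)
1/(-6637 + M(79)) = 1/(-6637 + (-9 - 95*79)) = 1/(-6637 + (-9 - 7505)) = 1/(-6637 - 7514) = 1/(-14151) = -1/14151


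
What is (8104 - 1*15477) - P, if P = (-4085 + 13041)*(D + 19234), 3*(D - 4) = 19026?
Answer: -229101853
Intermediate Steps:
D = 6346 (D = 4 + (1/3)*19026 = 4 + 6342 = 6346)
P = 229094480 (P = (-4085 + 13041)*(6346 + 19234) = 8956*25580 = 229094480)
(8104 - 1*15477) - P = (8104 - 1*15477) - 1*229094480 = (8104 - 15477) - 229094480 = -7373 - 229094480 = -229101853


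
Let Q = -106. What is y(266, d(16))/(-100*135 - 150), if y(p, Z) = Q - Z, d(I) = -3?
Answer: 103/13650 ≈ 0.0075458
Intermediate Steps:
y(p, Z) = -106 - Z
y(266, d(16))/(-100*135 - 150) = (-106 - 1*(-3))/(-100*135 - 150) = (-106 + 3)/(-13500 - 150) = -103/(-13650) = -103*(-1/13650) = 103/13650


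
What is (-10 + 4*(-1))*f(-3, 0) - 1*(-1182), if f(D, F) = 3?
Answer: 1140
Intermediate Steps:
(-10 + 4*(-1))*f(-3, 0) - 1*(-1182) = (-10 + 4*(-1))*3 - 1*(-1182) = (-10 - 4)*3 + 1182 = -14*3 + 1182 = -42 + 1182 = 1140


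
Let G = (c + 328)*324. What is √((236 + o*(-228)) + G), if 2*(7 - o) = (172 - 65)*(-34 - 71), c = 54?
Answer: I*√1158382 ≈ 1076.3*I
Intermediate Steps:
o = 11249/2 (o = 7 - (172 - 65)*(-34 - 71)/2 = 7 - 107*(-105)/2 = 7 - ½*(-11235) = 7 + 11235/2 = 11249/2 ≈ 5624.5)
G = 123768 (G = (54 + 328)*324 = 382*324 = 123768)
√((236 + o*(-228)) + G) = √((236 + (11249/2)*(-228)) + 123768) = √((236 - 1282386) + 123768) = √(-1282150 + 123768) = √(-1158382) = I*√1158382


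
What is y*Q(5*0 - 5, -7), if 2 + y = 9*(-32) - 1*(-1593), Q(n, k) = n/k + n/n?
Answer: 15636/7 ≈ 2233.7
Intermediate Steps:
Q(n, k) = 1 + n/k (Q(n, k) = n/k + 1 = 1 + n/k)
y = 1303 (y = -2 + (9*(-32) - 1*(-1593)) = -2 + (-288 + 1593) = -2 + 1305 = 1303)
y*Q(5*0 - 5, -7) = 1303*((-7 + (5*0 - 5))/(-7)) = 1303*(-(-7 + (0 - 5))/7) = 1303*(-(-7 - 5)/7) = 1303*(-1/7*(-12)) = 1303*(12/7) = 15636/7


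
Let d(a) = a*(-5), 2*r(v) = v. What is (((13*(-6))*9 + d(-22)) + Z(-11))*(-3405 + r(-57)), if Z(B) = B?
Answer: 4140801/2 ≈ 2.0704e+6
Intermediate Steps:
r(v) = v/2
d(a) = -5*a
(((13*(-6))*9 + d(-22)) + Z(-11))*(-3405 + r(-57)) = (((13*(-6))*9 - 5*(-22)) - 11)*(-3405 + (½)*(-57)) = ((-78*9 + 110) - 11)*(-3405 - 57/2) = ((-702 + 110) - 11)*(-6867/2) = (-592 - 11)*(-6867/2) = -603*(-6867/2) = 4140801/2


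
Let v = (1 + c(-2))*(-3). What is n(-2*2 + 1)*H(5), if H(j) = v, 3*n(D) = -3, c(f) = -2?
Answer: -3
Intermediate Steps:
n(D) = -1 (n(D) = (⅓)*(-3) = -1)
v = 3 (v = (1 - 2)*(-3) = -1*(-3) = 3)
H(j) = 3
n(-2*2 + 1)*H(5) = -1*3 = -3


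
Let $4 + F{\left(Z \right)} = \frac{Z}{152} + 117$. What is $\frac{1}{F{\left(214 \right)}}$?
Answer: $\frac{76}{8695} \approx 0.0087406$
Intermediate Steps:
$F{\left(Z \right)} = 113 + \frac{Z}{152}$ ($F{\left(Z \right)} = -4 + \left(\frac{Z}{152} + 117\right) = -4 + \left(117 + \frac{Z}{152}\right) = 113 + \frac{Z}{152}$)
$\frac{1}{F{\left(214 \right)}} = \frac{1}{113 + \frac{1}{152} \cdot 214} = \frac{1}{113 + \frac{107}{76}} = \frac{1}{\frac{8695}{76}} = \frac{76}{8695}$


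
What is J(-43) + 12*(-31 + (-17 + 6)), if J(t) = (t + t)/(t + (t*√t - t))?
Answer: -504 - 2*I*√43/43 ≈ -504.0 - 0.305*I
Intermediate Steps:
J(t) = 2/√t (J(t) = (2*t)/(t + (t^(3/2) - t)) = (2*t)/(t^(3/2)) = (2*t)/t^(3/2) = 2/√t)
J(-43) + 12*(-31 + (-17 + 6)) = 2/√(-43) + 12*(-31 + (-17 + 6)) = 2*(-I*√43/43) + 12*(-31 - 11) = -2*I*√43/43 + 12*(-42) = -2*I*√43/43 - 504 = -504 - 2*I*√43/43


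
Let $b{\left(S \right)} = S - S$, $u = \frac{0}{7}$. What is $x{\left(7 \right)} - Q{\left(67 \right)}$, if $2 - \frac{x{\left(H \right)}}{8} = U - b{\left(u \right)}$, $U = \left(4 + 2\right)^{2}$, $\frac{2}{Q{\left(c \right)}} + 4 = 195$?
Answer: $- \frac{51954}{191} \approx -272.01$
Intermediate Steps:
$Q{\left(c \right)} = \frac{2}{191}$ ($Q{\left(c \right)} = \frac{2}{-4 + 195} = \frac{2}{191}$)
$u = 0$ ($u = 0 \cdot \frac{1}{7} = 0$)
$U = 36$ ($U = 6^{2} = 36$)
$b{\left(S \right)} = 0$
$x{\left(H \right)} = -272$ ($x{\left(H \right)} = 16 - 8 \left(36 - 0\right) = 16 - 8 \left(36 + 0\right) = 16 - 288 = -272$)
$x{\left(7 \right)} - Q{\left(67 \right)} = -272 - \frac{2}{191} = - \frac{51954}{191}$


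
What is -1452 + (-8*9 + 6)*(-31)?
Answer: 594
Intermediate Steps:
-1452 + (-8*9 + 6)*(-31) = -1452 + (-72 + 6)*(-31) = -1452 - 66*(-31) = -1452 + 2046 = 594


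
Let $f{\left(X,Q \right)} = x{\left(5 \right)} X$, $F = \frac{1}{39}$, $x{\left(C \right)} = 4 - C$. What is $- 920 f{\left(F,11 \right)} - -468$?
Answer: $\frac{19172}{39} \approx 491.59$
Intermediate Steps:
$F = \frac{1}{39} \approx 0.025641$
$f{\left(X,Q \right)} = - X$ ($f{\left(X,Q \right)} = \left(4 - 5\right) X = - X$)
$- 920 f{\left(F,11 \right)} - -468 = - 920 \left(\left(-1\right) \frac{1}{39}\right) - -468 = \left(-920\right) \left(- \frac{1}{39}\right) + \left(-59 + 527\right) = \frac{920}{39} + 468 = \frac{19172}{39}$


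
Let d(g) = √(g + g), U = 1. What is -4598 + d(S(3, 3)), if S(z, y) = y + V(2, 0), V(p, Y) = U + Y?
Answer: -4598 + 2*√2 ≈ -4595.2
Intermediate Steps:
V(p, Y) = 1 + Y
S(z, y) = 1 + y (S(z, y) = y + (1 + 0) = y + 1 = 1 + y)
d(g) = √2*√g (d(g) = √(2*g) = √2*√g)
-4598 + d(S(3, 3)) = -4598 + √2*√(1 + 3) = -4598 + √2*√4 = -4598 + √2*2 = -4598 + 2*√2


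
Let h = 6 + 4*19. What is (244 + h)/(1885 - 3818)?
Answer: -326/1933 ≈ -0.16865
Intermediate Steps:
h = 82 (h = 6 + 76 = 82)
(244 + h)/(1885 - 3818) = (244 + 82)/(1885 - 3818) = 326/(-1933) = 326*(-1/1933) = -326/1933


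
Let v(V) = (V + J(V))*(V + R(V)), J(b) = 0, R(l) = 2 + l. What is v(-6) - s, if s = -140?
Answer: 200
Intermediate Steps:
v(V) = V*(2 + 2*V) (v(V) = (V + 0)*(V + (2 + V)) = V*(2 + 2*V))
v(-6) - s = 2*(-6)*(1 - 6) - 1*(-140) = 2*(-6)*(-5) + 140 = 60 + 140 = 200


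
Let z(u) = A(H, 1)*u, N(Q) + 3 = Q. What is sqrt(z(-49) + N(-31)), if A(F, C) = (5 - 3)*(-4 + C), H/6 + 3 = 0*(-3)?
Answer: 2*sqrt(65) ≈ 16.125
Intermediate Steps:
N(Q) = -3 + Q
H = -18 (H = -18 + 6*(0*(-3)) = -18 + 6*0 = -18 + 0 = -18)
A(F, C) = -8 + 2*C (A(F, C) = 2*(-4 + C) = -8 + 2*C)
z(u) = -6*u (z(u) = (-8 + 2*1)*u = (-8 + 2)*u = -6*u)
sqrt(z(-49) + N(-31)) = sqrt(-6*(-49) + (-3 - 31)) = sqrt(294 - 34) = sqrt(260) = 2*sqrt(65)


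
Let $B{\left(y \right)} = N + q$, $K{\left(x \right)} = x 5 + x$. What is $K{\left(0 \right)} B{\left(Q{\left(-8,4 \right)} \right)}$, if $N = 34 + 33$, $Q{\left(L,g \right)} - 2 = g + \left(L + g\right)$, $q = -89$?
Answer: $0$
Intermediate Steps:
$Q{\left(L,g \right)} = 2 + L + 2 g$ ($Q{\left(L,g \right)} = 2 + \left(g + \left(L + g\right)\right) = 2 + \left(L + 2 g\right) = 2 + L + 2 g$)
$N = 67$
$K{\left(x \right)} = 6 x$ ($K{\left(x \right)} = 5 x + x = 6 x$)
$B{\left(y \right)} = -22$ ($B{\left(y \right)} = 67 - 89 = -22$)
$K{\left(0 \right)} B{\left(Q{\left(-8,4 \right)} \right)} = 6 \cdot 0 \left(-22\right) = 0 \left(-22\right) = 0$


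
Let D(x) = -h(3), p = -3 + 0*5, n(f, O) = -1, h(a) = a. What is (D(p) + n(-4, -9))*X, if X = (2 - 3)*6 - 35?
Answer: 164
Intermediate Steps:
X = -41 (X = -1*6 - 35 = -6 - 35 = -41)
p = -3 (p = -3 + 0 = -3)
D(x) = -3 (D(x) = -1*3 = -3)
(D(p) + n(-4, -9))*X = (-3 - 1)*(-41) = -4*(-41) = 164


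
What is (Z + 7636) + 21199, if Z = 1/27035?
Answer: 779554226/27035 ≈ 28835.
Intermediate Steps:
Z = 1/27035 ≈ 3.6989e-5
(Z + 7636) + 21199 = (1/27035 + 7636) + 21199 = 206439261/27035 + 21199 = 779554226/27035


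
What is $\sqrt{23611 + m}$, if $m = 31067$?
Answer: $\sqrt{54678} \approx 233.83$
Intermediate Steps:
$\sqrt{23611 + m} = \sqrt{23611 + 31067} = \sqrt{54678}$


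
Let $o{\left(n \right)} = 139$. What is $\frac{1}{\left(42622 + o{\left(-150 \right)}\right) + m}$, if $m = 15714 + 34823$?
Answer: $\frac{1}{93298} \approx 1.0718 \cdot 10^{-5}$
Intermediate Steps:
$m = 50537$
$\frac{1}{\left(42622 + o{\left(-150 \right)}\right) + m} = \frac{1}{\left(42622 + 139\right) + 50537} = \frac{1}{42761 + 50537} = \frac{1}{93298}$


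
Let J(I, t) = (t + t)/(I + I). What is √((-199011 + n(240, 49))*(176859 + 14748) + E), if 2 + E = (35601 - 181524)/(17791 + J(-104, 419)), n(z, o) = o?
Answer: 2*I*√3623678744009202393990/616615 ≈ 1.9525e+5*I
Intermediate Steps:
J(I, t) = t/I (J(I, t) = (2*t)/((2*I)) = (2*t)*(1/(2*I)) = t/I)
E = -6291894/616615 (E = -2 + (35601 - 181524)/(17791 + 419/(-104)) = -2 - 145923/(17791 + 419*(-1/104)) = -2 - 145923/(17791 - 419/104) = -2 - 145923/1849845/104 = -2 - 145923*104/1849845 = -2 - 5058664/616615 = -6291894/616615 ≈ -10.204)
√((-199011 + n(240, 49))*(176859 + 14748) + E) = √((-199011 + 49)*(176859 + 14748) - 6291894/616615) = √(-198962*191607 - 6291894/616615) = √(-38122511934 - 6291894/616615) = √(-23506912702475304/616615) = 2*I*√3623678744009202393990/616615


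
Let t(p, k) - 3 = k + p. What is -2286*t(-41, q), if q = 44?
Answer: -13716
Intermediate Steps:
t(p, k) = 3 + k + p (t(p, k) = 3 + (k + p) = 3 + k + p)
-2286*t(-41, q) = -2286*(3 + 44 - 41) = -2286*6 = -13716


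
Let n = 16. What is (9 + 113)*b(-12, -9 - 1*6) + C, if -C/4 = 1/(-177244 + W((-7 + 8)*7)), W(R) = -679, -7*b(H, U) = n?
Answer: -347305668/1245461 ≈ -278.86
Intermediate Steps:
b(H, U) = -16/7 (b(H, U) = -⅐*16 = -16/7)
C = 4/177923 (C = -4/(-177244 - 679) = -4/(-177923) = -4*(-1/177923) = 4/177923 ≈ 2.2482e-5)
(9 + 113)*b(-12, -9 - 1*6) + C = (9 + 113)*(-16/7) + 4/177923 = 122*(-16/7) + 4/177923 = -1952/7 + 4/177923 = -347305668/1245461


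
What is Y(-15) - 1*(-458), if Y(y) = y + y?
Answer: 428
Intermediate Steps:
Y(y) = 2*y
Y(-15) - 1*(-458) = 2*(-15) - 1*(-458) = -30 + 458 = 428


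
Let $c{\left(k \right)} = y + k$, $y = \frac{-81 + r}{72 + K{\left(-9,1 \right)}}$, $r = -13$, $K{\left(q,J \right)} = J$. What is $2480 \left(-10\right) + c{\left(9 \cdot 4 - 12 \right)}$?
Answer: $- \frac{1808742}{73} \approx -24777.0$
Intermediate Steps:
$y = - \frac{94}{73}$ ($y = \frac{-81 - 13}{72 + 1} = - \frac{94}{73} \approx -1.2877$)
$c{\left(k \right)} = - \frac{94}{73} + k$
$2480 \left(-10\right) + c{\left(9 \cdot 4 - 12 \right)} = 2480 \left(-10\right) + \left(- \frac{94}{73} + \left(9 \cdot 4 - 12\right)\right) = -24800 + \left(- \frac{94}{73} + \left(36 - 12\right)\right) = -24800 + \left(- \frac{94}{73} + 24\right) = -24800 + \frac{1658}{73} = - \frac{1808742}{73}$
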